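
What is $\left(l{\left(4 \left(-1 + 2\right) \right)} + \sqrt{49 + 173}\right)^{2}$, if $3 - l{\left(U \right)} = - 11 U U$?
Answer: $\left(179 + \sqrt{222}\right)^{2} \approx 37597.0$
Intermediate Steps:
$l{\left(U \right)} = 3 + 11 U^{2}$ ($l{\left(U \right)} = 3 - - 11 U U = 3 - - 11 U^{2} = 3 + 11 U^{2}$)
$\left(l{\left(4 \left(-1 + 2\right) \right)} + \sqrt{49 + 173}\right)^{2} = \left(\left(3 + 11 \left(4 \left(-1 + 2\right)\right)^{2}\right) + \sqrt{49 + 173}\right)^{2} = \left(\left(3 + 11 \left(4 \cdot 1\right)^{2}\right) + \sqrt{222}\right)^{2} = \left(\left(3 + 11 \cdot 4^{2}\right) + \sqrt{222}\right)^{2} = \left(\left(3 + 11 \cdot 16\right) + \sqrt{222}\right)^{2} = \left(\left(3 + 176\right) + \sqrt{222}\right)^{2} = \left(179 + \sqrt{222}\right)^{2}$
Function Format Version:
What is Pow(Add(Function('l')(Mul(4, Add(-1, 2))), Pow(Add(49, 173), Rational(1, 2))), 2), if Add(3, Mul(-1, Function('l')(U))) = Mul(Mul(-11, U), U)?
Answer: Pow(Add(179, Pow(222, Rational(1, 2))), 2) ≈ 37597.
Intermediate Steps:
Function('l')(U) = Add(3, Mul(11, Pow(U, 2))) (Function('l')(U) = Add(3, Mul(-1, Mul(Mul(-11, U), U))) = Add(3, Mul(-1, Mul(-11, Pow(U, 2)))) = Add(3, Mul(11, Pow(U, 2))))
Pow(Add(Function('l')(Mul(4, Add(-1, 2))), Pow(Add(49, 173), Rational(1, 2))), 2) = Pow(Add(Add(3, Mul(11, Pow(Mul(4, Add(-1, 2)), 2))), Pow(Add(49, 173), Rational(1, 2))), 2) = Pow(Add(Add(3, Mul(11, Pow(Mul(4, 1), 2))), Pow(222, Rational(1, 2))), 2) = Pow(Add(Add(3, Mul(11, Pow(4, 2))), Pow(222, Rational(1, 2))), 2) = Pow(Add(Add(3, Mul(11, 16)), Pow(222, Rational(1, 2))), 2) = Pow(Add(Add(3, 176), Pow(222, Rational(1, 2))), 2) = Pow(Add(179, Pow(222, Rational(1, 2))), 2)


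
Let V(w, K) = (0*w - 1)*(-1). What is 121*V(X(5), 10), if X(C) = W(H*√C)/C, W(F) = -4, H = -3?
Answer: 121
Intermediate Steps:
X(C) = -4/C
V(w, K) = 1 (V(w, K) = (0 - 1)*(-1) = -1*(-1) = 1)
121*V(X(5), 10) = 121*1 = 121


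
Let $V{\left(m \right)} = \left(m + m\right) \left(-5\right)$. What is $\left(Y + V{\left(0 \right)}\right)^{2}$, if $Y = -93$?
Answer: $8649$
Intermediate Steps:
$V{\left(m \right)} = - 10 m$ ($V{\left(m \right)} = 2 m \left(-5\right) = - 10 m$)
$\left(Y + V{\left(0 \right)}\right)^{2} = \left(-93 - 0\right)^{2} = \left(-93 + 0\right)^{2} = \left(-93\right)^{2} = 8649$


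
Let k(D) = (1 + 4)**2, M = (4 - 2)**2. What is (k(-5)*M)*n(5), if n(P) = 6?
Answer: 600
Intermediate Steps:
M = 4 (M = 2**2 = 4)
k(D) = 25 (k(D) = 5**2 = 25)
(k(-5)*M)*n(5) = (25*4)*6 = 100*6 = 600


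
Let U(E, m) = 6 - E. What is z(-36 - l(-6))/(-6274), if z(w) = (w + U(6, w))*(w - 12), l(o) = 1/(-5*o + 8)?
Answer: -2498425/9059656 ≈ -0.27577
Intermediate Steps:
l(o) = 1/(8 - 5*o)
z(w) = w*(-12 + w) (z(w) = (w + (6 - 1*6))*(w - 12) = (w + (6 - 6))*(-12 + w) = (w + 0)*(-12 + w) = w*(-12 + w))
z(-36 - l(-6))/(-6274) = ((-36 - (-1)/(-8 + 5*(-6)))*(-12 + (-36 - (-1)/(-8 + 5*(-6)))))/(-6274) = ((-36 - (-1)/(-8 - 30))*(-12 + (-36 - (-1)/(-8 - 30))))*(-1/6274) = ((-36 - (-1)/(-38))*(-12 + (-36 - (-1)/(-38))))*(-1/6274) = ((-36 - (-1)*(-1)/38)*(-12 + (-36 - (-1)*(-1)/38)))*(-1/6274) = ((-36 - 1*1/38)*(-12 + (-36 - 1*1/38)))*(-1/6274) = ((-36 - 1/38)*(-12 + (-36 - 1/38)))*(-1/6274) = -1369*(-12 - 1369/38)/38*(-1/6274) = -1369/38*(-1825/38)*(-1/6274) = (2498425/1444)*(-1/6274) = -2498425/9059656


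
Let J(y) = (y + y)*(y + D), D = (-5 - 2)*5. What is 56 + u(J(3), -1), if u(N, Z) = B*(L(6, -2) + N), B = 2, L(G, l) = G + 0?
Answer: -316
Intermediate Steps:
L(G, l) = G
D = -35 (D = -7*5 = -35)
J(y) = 2*y*(-35 + y) (J(y) = (y + y)*(y - 35) = (2*y)*(-35 + y) = 2*y*(-35 + y))
u(N, Z) = 12 + 2*N (u(N, Z) = 2*(6 + N) = 12 + 2*N)
56 + u(J(3), -1) = 56 + (12 + 2*(2*3*(-35 + 3))) = 56 + (12 + 2*(2*3*(-32))) = 56 + (12 + 2*(-192)) = 56 + (12 - 384) = 56 - 372 = -316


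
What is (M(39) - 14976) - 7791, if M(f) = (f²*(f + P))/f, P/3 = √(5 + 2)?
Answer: -21246 + 117*√7 ≈ -20936.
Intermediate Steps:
P = 3*√7 (P = 3*√(5 + 2) = 3*√7 ≈ 7.9373)
M(f) = f*(f + 3*√7) (M(f) = (f²*(f + 3*√7))/f = f*(f + 3*√7))
(M(39) - 14976) - 7791 = (39*(39 + 3*√7) - 14976) - 7791 = ((1521 + 117*√7) - 14976) - 7791 = (-13455 + 117*√7) - 7791 = -21246 + 117*√7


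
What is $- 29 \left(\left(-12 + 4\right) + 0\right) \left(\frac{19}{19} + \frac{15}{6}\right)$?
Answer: $812$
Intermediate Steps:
$- 29 \left(\left(-12 + 4\right) + 0\right) \left(\frac{19}{19} + \frac{15}{6}\right) = - 29 \left(-8 + 0\right) \left(19 \cdot \frac{1}{19} + 15 \cdot \frac{1}{6}\right) = \left(-29\right) \left(-8\right) \left(1 + \frac{5}{2}\right) = 232 \cdot \frac{7}{2} = 812$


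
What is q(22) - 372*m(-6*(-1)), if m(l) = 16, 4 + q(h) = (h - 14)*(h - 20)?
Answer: -5940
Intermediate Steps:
q(h) = -4 + (-20 + h)*(-14 + h) (q(h) = -4 + (h - 14)*(h - 20) = -4 + (-14 + h)*(-20 + h) = -4 + (-20 + h)*(-14 + h))
q(22) - 372*m(-6*(-1)) = (276 + 22² - 34*22) - 372*16 = (276 + 484 - 748) - 5952 = 12 - 5952 = -5940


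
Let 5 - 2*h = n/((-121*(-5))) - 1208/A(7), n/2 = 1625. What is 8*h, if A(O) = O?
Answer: 583412/847 ≈ 688.80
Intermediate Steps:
n = 3250 (n = 2*1625 = 3250)
h = 145853/1694 (h = 5/2 - (3250/((-121*(-5))) - 1208/7)/2 = 5/2 - (3250/((-1*(-605))) - 1208*⅐)/2 = 5/2 - (3250/605 - 1208/7)/2 = 5/2 - (3250*(1/605) - 1208/7)/2 = 5/2 - (650/121 - 1208/7)/2 = 5/2 - ½*(-141618/847) = 5/2 + 70809/847 = 145853/1694 ≈ 86.100)
8*h = 8*(145853/1694) = 583412/847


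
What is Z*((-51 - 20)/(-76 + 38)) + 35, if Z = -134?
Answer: -4092/19 ≈ -215.37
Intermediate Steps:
Z*((-51 - 20)/(-76 + 38)) + 35 = -134*(-51 - 20)/(-76 + 38) + 35 = -(-9514)/(-38) + 35 = -(-9514)*(-1)/38 + 35 = -134*71/38 + 35 = -4757/19 + 35 = -4092/19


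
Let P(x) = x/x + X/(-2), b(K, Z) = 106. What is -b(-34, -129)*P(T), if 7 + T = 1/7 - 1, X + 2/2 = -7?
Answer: -530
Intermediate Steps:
X = -8 (X = -1 - 7 = -8)
T = -55/7 (T = -7 + (1/7 - 1) = -7 - 6/7 = -55/7 ≈ -7.8571)
P(x) = 5 (P(x) = x/x - 8/(-2) = 1 - 8*(-1/2) = 1 + 4 = 5)
-b(-34, -129)*P(T) = -106*5 = -1*530 = -530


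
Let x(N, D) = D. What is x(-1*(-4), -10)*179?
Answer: -1790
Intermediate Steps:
x(-1*(-4), -10)*179 = -10*179 = -1790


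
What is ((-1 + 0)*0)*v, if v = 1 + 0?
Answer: 0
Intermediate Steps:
v = 1
((-1 + 0)*0)*v = ((-1 + 0)*0)*1 = -1*0*1 = 0*1 = 0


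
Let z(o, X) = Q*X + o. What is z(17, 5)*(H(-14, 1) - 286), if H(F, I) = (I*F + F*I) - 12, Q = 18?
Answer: -34882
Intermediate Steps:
z(o, X) = o + 18*X (z(o, X) = 18*X + o = o + 18*X)
H(F, I) = -12 + 2*F*I (H(F, I) = (F*I + F*I) - 12 = 2*F*I - 12 = -12 + 2*F*I)
z(17, 5)*(H(-14, 1) - 286) = (17 + 18*5)*((-12 + 2*(-14)*1) - 286) = (17 + 90)*((-12 - 28) - 286) = 107*(-40 - 286) = 107*(-326) = -34882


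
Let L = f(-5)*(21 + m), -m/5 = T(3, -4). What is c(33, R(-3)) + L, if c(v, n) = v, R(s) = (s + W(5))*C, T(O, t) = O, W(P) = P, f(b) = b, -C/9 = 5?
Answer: 3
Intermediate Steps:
C = -45 (C = -9*5 = -45)
R(s) = -225 - 45*s (R(s) = (s + 5)*(-45) = (5 + s)*(-45) = -225 - 45*s)
m = -15 (m = -5*3 = -15)
L = -30 (L = -5*(21 - 15) = -5*6 = -30)
c(33, R(-3)) + L = 33 - 30 = 3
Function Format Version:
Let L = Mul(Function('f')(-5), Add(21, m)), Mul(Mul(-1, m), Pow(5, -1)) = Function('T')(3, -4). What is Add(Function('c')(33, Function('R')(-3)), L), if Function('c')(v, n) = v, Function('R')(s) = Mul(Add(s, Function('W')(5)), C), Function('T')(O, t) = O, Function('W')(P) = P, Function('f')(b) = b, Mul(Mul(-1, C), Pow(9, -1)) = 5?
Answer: 3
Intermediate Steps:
C = -45 (C = Mul(-9, 5) = -45)
Function('R')(s) = Add(-225, Mul(-45, s)) (Function('R')(s) = Mul(Add(s, 5), -45) = Mul(Add(5, s), -45) = Add(-225, Mul(-45, s)))
m = -15 (m = Mul(-5, 3) = -15)
L = -30 (L = Mul(-5, Add(21, -15)) = Mul(-5, 6) = -30)
Add(Function('c')(33, Function('R')(-3)), L) = Add(33, -30) = 3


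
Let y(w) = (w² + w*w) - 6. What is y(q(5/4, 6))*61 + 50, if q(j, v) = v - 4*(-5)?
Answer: 82156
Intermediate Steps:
q(j, v) = 20 + v (q(j, v) = v + 20 = 20 + v)
y(w) = -6 + 2*w² (y(w) = (w² + w²) - 6 = 2*w² - 6 = -6 + 2*w²)
y(q(5/4, 6))*61 + 50 = (-6 + 2*(20 + 6)²)*61 + 50 = (-6 + 2*26²)*61 + 50 = (-6 + 2*676)*61 + 50 = (-6 + 1352)*61 + 50 = 1346*61 + 50 = 82106 + 50 = 82156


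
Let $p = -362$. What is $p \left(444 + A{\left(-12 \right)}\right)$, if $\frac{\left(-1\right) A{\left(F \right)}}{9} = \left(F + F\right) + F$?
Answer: $-278016$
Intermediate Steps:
$A{\left(F \right)} = - 27 F$ ($A{\left(F \right)} = - 9 \left(\left(F + F\right) + F\right) = - 9 \left(2 F + F\right) = - 9 \cdot 3 F = - 27 F$)
$p \left(444 + A{\left(-12 \right)}\right) = - 362 \left(444 - -324\right) = - 362 \left(444 + 324\right) = \left(-362\right) 768 = -278016$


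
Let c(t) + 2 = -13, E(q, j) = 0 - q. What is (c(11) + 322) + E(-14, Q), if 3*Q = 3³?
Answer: 321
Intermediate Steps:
Q = 9 (Q = (⅓)*3³ = (⅓)*27 = 9)
E(q, j) = -q
c(t) = -15 (c(t) = -2 - 13 = -15)
(c(11) + 322) + E(-14, Q) = (-15 + 322) - 1*(-14) = 307 + 14 = 321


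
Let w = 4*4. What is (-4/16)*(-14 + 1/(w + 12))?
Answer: 391/112 ≈ 3.4911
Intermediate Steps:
w = 16
(-4/16)*(-14 + 1/(w + 12)) = (-4/16)*(-14 + 1/(16 + 12)) = (-4*1/16)*(-14 + 1/28) = -(-14 + 1/28)/4 = -¼*(-391/28) = 391/112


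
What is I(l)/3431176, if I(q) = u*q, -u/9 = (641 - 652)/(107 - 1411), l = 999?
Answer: -98901/4474253504 ≈ -2.2104e-5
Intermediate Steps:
u = -99/1304 (u = -9*(641 - 652)/(107 - 1411) = -(-99)/(-1304) = -(-99)*(-1)/1304 = -9*11/1304 = -99/1304 ≈ -0.075920)
I(q) = -99*q/1304
I(l)/3431176 = -99/1304*999/3431176 = -98901/1304*1/3431176 = -98901/4474253504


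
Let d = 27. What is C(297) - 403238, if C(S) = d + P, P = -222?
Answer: -403433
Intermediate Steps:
C(S) = -195 (C(S) = 27 - 222 = -195)
C(297) - 403238 = -195 - 403238 = -403433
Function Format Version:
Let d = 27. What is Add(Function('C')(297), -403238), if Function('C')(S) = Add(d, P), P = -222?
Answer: -403433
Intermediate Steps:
Function('C')(S) = -195 (Function('C')(S) = Add(27, -222) = -195)
Add(Function('C')(297), -403238) = Add(-195, -403238) = -403433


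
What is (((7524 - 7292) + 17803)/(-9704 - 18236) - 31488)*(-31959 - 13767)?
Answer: 4022940351513/2794 ≈ 1.4399e+9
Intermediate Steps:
(((7524 - 7292) + 17803)/(-9704 - 18236) - 31488)*(-31959 - 13767) = ((232 + 17803)/(-27940) - 31488)*(-45726) = (18035*(-1/27940) - 31488)*(-45726) = (-3607/5588 - 31488)*(-45726) = -175958551/5588*(-45726) = 4022940351513/2794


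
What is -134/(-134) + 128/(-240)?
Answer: 7/15 ≈ 0.46667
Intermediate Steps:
-134/(-134) + 128/(-240) = -134*(-1/134) + 128*(-1/240) = 1 - 8/15 = 7/15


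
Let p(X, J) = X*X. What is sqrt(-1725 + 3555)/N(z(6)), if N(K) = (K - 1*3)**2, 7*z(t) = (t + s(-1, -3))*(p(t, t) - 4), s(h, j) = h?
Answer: 49*sqrt(1830)/19321 ≈ 0.10849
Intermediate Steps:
p(X, J) = X**2
z(t) = (-1 + t)*(-4 + t**2)/7 (z(t) = ((t - 1)*(t**2 - 4))/7 = ((-1 + t)*(-4 + t**2))/7 = (-1 + t)*(-4 + t**2)/7)
N(K) = (-3 + K)**2 (N(K) = (K - 3)**2 = (-3 + K)**2)
sqrt(-1725 + 3555)/N(z(6)) = sqrt(-1725 + 3555)/((-3 + (4/7 - 4/7*6 - 1/7*6**2 + (1/7)*6**3))**2) = sqrt(1830)/((-3 + (4/7 - 24/7 - 1/7*36 + (1/7)*216))**2) = sqrt(1830)/((-3 + (4/7 - 24/7 - 36/7 + 216/7))**2) = sqrt(1830)/((-3 + 160/7)**2) = sqrt(1830)/((139/7)**2) = sqrt(1830)/(19321/49) = sqrt(1830)*(49/19321) = 49*sqrt(1830)/19321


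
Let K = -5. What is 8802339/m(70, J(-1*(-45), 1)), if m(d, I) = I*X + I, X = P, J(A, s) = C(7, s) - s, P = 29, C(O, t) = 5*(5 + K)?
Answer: -2934113/10 ≈ -2.9341e+5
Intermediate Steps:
C(O, t) = 0 (C(O, t) = 5*(5 - 5) = 5*0 = 0)
J(A, s) = -s (J(A, s) = 0 - s = -s)
X = 29
m(d, I) = 30*I (m(d, I) = I*29 + I = 29*I + I = 30*I)
8802339/m(70, J(-1*(-45), 1)) = 8802339/((30*(-1*1))) = 8802339/((30*(-1))) = 8802339/(-30) = 8802339*(-1/30) = -2934113/10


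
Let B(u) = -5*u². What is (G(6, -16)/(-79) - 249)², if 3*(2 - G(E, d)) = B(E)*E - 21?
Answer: 401601600/6241 ≈ 64349.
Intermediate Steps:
G(E, d) = 9 + 5*E³/3 (G(E, d) = 2 - ((-5*E²)*E - 21)/3 = 2 - (-5*E³ - 21)/3 = 2 - (-21 - 5*E³)/3 = 2 + (7 + 5*E³/3) = 9 + 5*E³/3)
(G(6, -16)/(-79) - 249)² = ((9 + (5/3)*6³)/(-79) - 249)² = ((9 + (5/3)*216)*(-1/79) - 249)² = ((9 + 360)*(-1/79) - 249)² = (369*(-1/79) - 249)² = (-369/79 - 249)² = (-20040/79)² = 401601600/6241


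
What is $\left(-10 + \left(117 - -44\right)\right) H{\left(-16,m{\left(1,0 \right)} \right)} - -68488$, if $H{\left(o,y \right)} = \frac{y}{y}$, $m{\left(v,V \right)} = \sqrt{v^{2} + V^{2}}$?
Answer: $68639$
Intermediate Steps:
$m{\left(v,V \right)} = \sqrt{V^{2} + v^{2}}$
$H{\left(o,y \right)} = 1$
$\left(-10 + \left(117 - -44\right)\right) H{\left(-16,m{\left(1,0 \right)} \right)} - -68488 = \left(-10 + \left(117 - -44\right)\right) 1 - -68488 = \left(-10 + \left(117 + 44\right)\right) 1 + 68488 = \left(-10 + 161\right) 1 + 68488 = 151 \cdot 1 + 68488 = 151 + 68488 = 68639$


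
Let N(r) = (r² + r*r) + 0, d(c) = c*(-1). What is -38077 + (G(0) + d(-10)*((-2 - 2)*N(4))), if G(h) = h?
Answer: -39357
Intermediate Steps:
d(c) = -c
N(r) = 2*r² (N(r) = (r² + r²) + 0 = 2*r² + 0 = 2*r²)
-38077 + (G(0) + d(-10)*((-2 - 2)*N(4))) = -38077 + (0 + (-1*(-10))*((-2 - 2)*(2*4²))) = -38077 + (0 + 10*(-8*16)) = -38077 + (0 + 10*(-4*32)) = -38077 + (0 + 10*(-128)) = -38077 + (0 - 1280) = -38077 - 1280 = -39357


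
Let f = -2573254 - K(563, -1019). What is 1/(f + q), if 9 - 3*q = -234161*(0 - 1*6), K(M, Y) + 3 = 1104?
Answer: -1/3042674 ≈ -3.2866e-7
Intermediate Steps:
K(M, Y) = 1101 (K(M, Y) = -3 + 1104 = 1101)
f = -2574355 (f = -2573254 - 1*1101 = -2573254 - 1101 = -2574355)
q = -468319 (q = 3 - (-234161)*(0 - 1*6)/3 = 3 - (-234161)*(0 - 6)/3 = 3 - (-234161)*(-6)/3 = 3 - ⅓*1404966 = 3 - 468322 = -468319)
1/(f + q) = 1/(-2574355 - 468319) = 1/(-3042674) = -1/3042674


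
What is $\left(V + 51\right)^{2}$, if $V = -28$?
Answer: $529$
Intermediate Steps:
$\left(V + 51\right)^{2} = \left(-28 + 51\right)^{2} = 23^{2} = 529$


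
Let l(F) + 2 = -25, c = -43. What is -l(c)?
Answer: 27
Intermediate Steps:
l(F) = -27 (l(F) = -2 - 25 = -27)
-l(c) = -1*(-27) = 27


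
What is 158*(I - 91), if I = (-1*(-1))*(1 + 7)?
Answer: -13114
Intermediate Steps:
I = 8 (I = 1*8 = 8)
158*(I - 91) = 158*(8 - 91) = 158*(-83) = -13114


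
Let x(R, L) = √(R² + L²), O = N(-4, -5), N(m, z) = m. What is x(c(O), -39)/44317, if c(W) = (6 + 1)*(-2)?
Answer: √1717/44317 ≈ 0.00093501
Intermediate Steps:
O = -4
c(W) = -14 (c(W) = 7*(-2) = -14)
x(R, L) = √(L² + R²)
x(c(O), -39)/44317 = √((-39)² + (-14)²)/44317 = √(1521 + 196)*(1/44317) = √1717*(1/44317) = √1717/44317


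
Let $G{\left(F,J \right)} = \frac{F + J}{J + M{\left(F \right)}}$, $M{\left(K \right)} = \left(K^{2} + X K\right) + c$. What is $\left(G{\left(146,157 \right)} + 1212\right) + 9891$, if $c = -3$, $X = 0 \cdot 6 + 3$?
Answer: $\frac{243244827}{21908} \approx 11103.0$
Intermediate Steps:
$X = 3$ ($X = 0 + 3 = 3$)
$M{\left(K \right)} = -3 + K^{2} + 3 K$ ($M{\left(K \right)} = \left(K^{2} + 3 K\right) - 3 = -3 + K^{2} + 3 K$)
$G{\left(F,J \right)} = \frac{F + J}{-3 + J + F^{2} + 3 F}$ ($G{\left(F,J \right)} = \frac{F + J}{J + \left(-3 + F^{2} + 3 F\right)} = \frac{F + J}{-3 + J + F^{2} + 3 F}$)
$\left(G{\left(146,157 \right)} + 1212\right) + 9891 = \left(\frac{146 + 157}{-3 + 157 + 146^{2} + 3 \cdot 146} + 1212\right) + 9891 = \left(\frac{1}{-3 + 157 + 21316 + 438} \cdot 303 + 1212\right) + 9891 = \left(\frac{1}{21908} \cdot 303 + 1212\right) + 9891 = \left(\frac{303}{21908} + 1212\right) + 9891 = \frac{26552799}{21908} + 9891 = \frac{243244827}{21908}$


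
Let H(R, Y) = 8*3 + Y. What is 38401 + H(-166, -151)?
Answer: 38274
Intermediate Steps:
H(R, Y) = 24 + Y
38401 + H(-166, -151) = 38401 + (24 - 151) = 38401 - 127 = 38274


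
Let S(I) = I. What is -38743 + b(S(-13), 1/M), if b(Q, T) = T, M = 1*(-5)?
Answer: -193716/5 ≈ -38743.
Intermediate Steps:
M = -5
-38743 + b(S(-13), 1/M) = -38743 + 1/(-5) = -38743 - 1/5 = -193716/5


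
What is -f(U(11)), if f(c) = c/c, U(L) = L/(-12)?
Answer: -1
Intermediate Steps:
U(L) = -L/12 (U(L) = L*(-1/12) = -L/12)
f(c) = 1
-f(U(11)) = -1*1 = -1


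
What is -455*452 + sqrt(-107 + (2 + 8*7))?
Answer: -205660 + 7*I ≈ -2.0566e+5 + 7.0*I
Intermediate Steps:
-455*452 + sqrt(-107 + (2 + 8*7)) = -205660 + sqrt(-107 + (2 + 56)) = -205660 + sqrt(-107 + 58) = -205660 + sqrt(-49) = -205660 + 7*I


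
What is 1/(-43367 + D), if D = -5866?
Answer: -1/49233 ≈ -2.0312e-5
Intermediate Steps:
1/(-43367 + D) = 1/(-43367 - 5866) = 1/(-49233) = -1/49233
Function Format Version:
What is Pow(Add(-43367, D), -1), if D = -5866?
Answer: Rational(-1, 49233) ≈ -2.0312e-5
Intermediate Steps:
Pow(Add(-43367, D), -1) = Pow(Add(-43367, -5866), -1) = Pow(-49233, -1) = Rational(-1, 49233)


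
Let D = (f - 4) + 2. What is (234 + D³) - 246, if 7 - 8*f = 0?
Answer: -6873/512 ≈ -13.424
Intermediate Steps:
f = 7/8 (f = 7/8 - ⅛*0 = 7/8 + 0 = 7/8 ≈ 0.87500)
D = -9/8 (D = (7/8 - 4) + 2 = -25/8 + 2 = -9/8 ≈ -1.1250)
(234 + D³) - 246 = (234 + (-9/8)³) - 246 = (234 - 729/512) - 246 = 119079/512 - 246 = -6873/512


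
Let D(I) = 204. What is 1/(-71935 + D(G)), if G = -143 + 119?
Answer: -1/71731 ≈ -1.3941e-5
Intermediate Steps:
G = -24
1/(-71935 + D(G)) = 1/(-71935 + 204) = 1/(-71731) = -1/71731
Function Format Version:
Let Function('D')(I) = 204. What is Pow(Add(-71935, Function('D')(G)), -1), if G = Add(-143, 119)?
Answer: Rational(-1, 71731) ≈ -1.3941e-5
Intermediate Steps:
G = -24
Pow(Add(-71935, Function('D')(G)), -1) = Pow(Add(-71935, 204), -1) = Pow(-71731, -1) = Rational(-1, 71731)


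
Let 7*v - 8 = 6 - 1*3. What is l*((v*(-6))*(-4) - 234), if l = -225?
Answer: 309150/7 ≈ 44164.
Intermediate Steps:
v = 11/7 (v = 8/7 + (6 - 1*3)/7 = 8/7 + (6 - 3)/7 = 8/7 + (1/7)*3 = 8/7 + 3/7 = 11/7 ≈ 1.5714)
l*((v*(-6))*(-4) - 234) = -225*(((11/7)*(-6))*(-4) - 234) = -225*(-66/7*(-4) - 234) = -225*(264/7 - 234) = -225*(-1374/7) = 309150/7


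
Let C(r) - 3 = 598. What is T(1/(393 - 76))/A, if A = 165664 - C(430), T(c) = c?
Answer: 1/52324971 ≈ 1.9111e-8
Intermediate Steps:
C(r) = 601 (C(r) = 3 + 598 = 601)
A = 165063 (A = 165664 - 1*601 = 165664 - 601 = 165063)
T(1/(393 - 76))/A = 1/((393 - 76)*165063) = (1/165063)/317 = (1/317)*(1/165063) = 1/52324971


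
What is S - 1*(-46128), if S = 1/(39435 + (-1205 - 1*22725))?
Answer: 715214641/15505 ≈ 46128.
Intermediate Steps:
S = 1/15505 (S = 1/(39435 + (-1205 - 22725)) = 1/(39435 - 23930) = 1/15505 ≈ 6.4495e-5)
S - 1*(-46128) = 1/15505 - 1*(-46128) = 1/15505 + 46128 = 715214641/15505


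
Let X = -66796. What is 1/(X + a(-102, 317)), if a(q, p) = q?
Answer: -1/66898 ≈ -1.4948e-5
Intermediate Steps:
1/(X + a(-102, 317)) = 1/(-66796 - 102) = 1/(-66898) = -1/66898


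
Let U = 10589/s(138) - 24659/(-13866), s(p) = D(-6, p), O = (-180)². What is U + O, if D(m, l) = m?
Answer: 70801980/2311 ≈ 30637.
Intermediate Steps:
O = 32400
s(p) = -6
U = -4074420/2311 (U = 10589/(-6) - 24659/(-13866) = 10589*(-⅙) - 24659*(-1/13866) = -10589/6 + 24659/13866 = -4074420/2311 ≈ -1763.1)
U + O = -4074420/2311 + 32400 = 70801980/2311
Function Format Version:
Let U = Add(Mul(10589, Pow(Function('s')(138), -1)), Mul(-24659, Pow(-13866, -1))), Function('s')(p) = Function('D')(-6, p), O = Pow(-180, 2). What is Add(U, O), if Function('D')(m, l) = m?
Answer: Rational(70801980, 2311) ≈ 30637.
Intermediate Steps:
O = 32400
Function('s')(p) = -6
U = Rational(-4074420, 2311) (U = Add(Mul(10589, Pow(-6, -1)), Mul(-24659, Pow(-13866, -1))) = Add(Mul(10589, Rational(-1, 6)), Mul(-24659, Rational(-1, 13866))) = Add(Rational(-10589, 6), Rational(24659, 13866)) = Rational(-4074420, 2311) ≈ -1763.1)
Add(U, O) = Add(Rational(-4074420, 2311), 32400) = Rational(70801980, 2311)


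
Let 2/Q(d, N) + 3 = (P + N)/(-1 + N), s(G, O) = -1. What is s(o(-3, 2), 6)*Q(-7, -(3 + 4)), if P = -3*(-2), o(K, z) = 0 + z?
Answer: 16/23 ≈ 0.69565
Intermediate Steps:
o(K, z) = z
P = 6
Q(d, N) = 2/(-3 + (6 + N)/(-1 + N))
s(o(-3, 2), 6)*Q(-7, -(3 + 4)) = -2*(-1 - (3 + 4))/(9 - (-2)*(3 + 4)) = -2*(-1 - 1*7)/(9 - (-2)*7) = -2*(-1 - 7)/(9 - 2*(-7)) = -2*(-8)/(9 + 14) = -2*(-8)/23 = -1*(-16/23) = 16/23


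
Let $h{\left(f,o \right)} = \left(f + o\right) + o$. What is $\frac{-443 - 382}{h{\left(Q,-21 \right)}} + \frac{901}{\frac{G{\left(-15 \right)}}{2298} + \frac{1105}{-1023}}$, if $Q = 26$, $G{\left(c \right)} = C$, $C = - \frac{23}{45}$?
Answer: $- \frac{476918484735}{609555088} \approx -782.4$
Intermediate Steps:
$C = - \frac{23}{45}$ ($C = \left(-23\right) \frac{1}{45} = - \frac{23}{45} \approx -0.51111$)
$G{\left(c \right)} = - \frac{23}{45}$
$h{\left(f,o \right)} = f + 2 o$
$\frac{-443 - 382}{h{\left(Q,-21 \right)}} + \frac{901}{\frac{G{\left(-15 \right)}}{2298} + \frac{1105}{-1023}} = \frac{-443 - 382}{26 + 2 \left(-21\right)} + \frac{901}{- \frac{23}{45 \cdot 2298} + \frac{1105}{-1023}} = - \frac{825}{26 - 42} + \frac{901}{\left(- \frac{23}{45}\right) \frac{1}{2298} + 1105 \left(- \frac{1}{1023}\right)} = - \frac{825}{-16} + \frac{901}{- \frac{23}{103410} - \frac{1105}{1023}} = \left(-825\right) \left(- \frac{1}{16}\right) + \frac{901}{- \frac{38097193}{35262810}} = \frac{825}{16} + 901 \left(- \frac{35262810}{38097193}\right) = \frac{825}{16} - \frac{31771791810}{38097193} = - \frac{476918484735}{609555088}$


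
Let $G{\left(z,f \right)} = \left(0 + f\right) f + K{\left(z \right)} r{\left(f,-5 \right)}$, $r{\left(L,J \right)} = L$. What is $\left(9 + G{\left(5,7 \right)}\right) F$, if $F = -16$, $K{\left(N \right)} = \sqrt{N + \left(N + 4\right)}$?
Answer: $-928 - 112 \sqrt{14} \approx -1347.1$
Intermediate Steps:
$K{\left(N \right)} = \sqrt{4 + 2 N}$ ($K{\left(N \right)} = \sqrt{N + \left(4 + N\right)} = \sqrt{4 + 2 N}$)
$G{\left(z,f \right)} = f^{2} + f \sqrt{4 + 2 z}$ ($G{\left(z,f \right)} = \left(0 + f\right) f + \sqrt{4 + 2 z} f = f f + f \sqrt{4 + 2 z} = f^{2} + f \sqrt{4 + 2 z}$)
$\left(9 + G{\left(5,7 \right)}\right) F = \left(9 + 7 \left(7 + \sqrt{4 + 2 \cdot 5}\right)\right) \left(-16\right) = \left(9 + 7 \left(7 + \sqrt{4 + 10}\right)\right) \left(-16\right) = \left(9 + 7 \left(7 + \sqrt{14}\right)\right) \left(-16\right) = \left(9 + \left(49 + 7 \sqrt{14}\right)\right) \left(-16\right) = \left(58 + 7 \sqrt{14}\right) \left(-16\right) = -928 - 112 \sqrt{14}$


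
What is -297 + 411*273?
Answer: 111906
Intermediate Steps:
-297 + 411*273 = -297 + 112203 = 111906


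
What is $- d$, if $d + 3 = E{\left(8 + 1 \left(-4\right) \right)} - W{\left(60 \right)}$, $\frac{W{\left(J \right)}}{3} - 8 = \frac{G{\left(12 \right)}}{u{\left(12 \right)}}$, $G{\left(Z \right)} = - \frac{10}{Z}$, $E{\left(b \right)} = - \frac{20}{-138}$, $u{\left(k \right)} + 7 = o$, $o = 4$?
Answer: $\frac{3821}{138} \approx 27.688$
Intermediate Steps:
$u{\left(k \right)} = -3$ ($u{\left(k \right)} = -7 + 4 = -3$)
$E{\left(b \right)} = \frac{10}{69}$ ($E{\left(b \right)} = \left(-20\right) \left(- \frac{1}{138}\right) = \frac{10}{69}$)
$W{\left(J \right)} = \frac{149}{6}$ ($W{\left(J \right)} = 24 + 3 \frac{\left(-10\right) \frac{1}{12}}{-3} = 24 + 3 \left(-10\right) \frac{1}{12} \left(- \frac{1}{3}\right) = 24 + 3 \left(\left(- \frac{5}{6}\right) \left(- \frac{1}{3}\right)\right) = 24 + 3 \cdot \frac{5}{18} = 24 + \frac{5}{6} = \frac{149}{6}$)
$d = - \frac{3821}{138}$ ($d = -3 + \left(\frac{10}{69} - \frac{149}{6}\right) = -3 - \frac{3407}{138} = - \frac{3821}{138} \approx -27.688$)
$- d = \left(-1\right) \left(- \frac{3821}{138}\right) = \frac{3821}{138}$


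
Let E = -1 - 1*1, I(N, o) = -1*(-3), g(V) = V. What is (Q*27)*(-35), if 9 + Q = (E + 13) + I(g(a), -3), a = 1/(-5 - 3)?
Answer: -4725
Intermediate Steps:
a = -⅛ (a = 1/(-8) = -⅛ ≈ -0.12500)
I(N, o) = 3
E = -2 (E = -1 - 1 = -2)
Q = 5 (Q = -9 + ((-2 + 13) + 3) = -9 + (11 + 3) = -9 + 14 = 5)
(Q*27)*(-35) = (5*27)*(-35) = 135*(-35) = -4725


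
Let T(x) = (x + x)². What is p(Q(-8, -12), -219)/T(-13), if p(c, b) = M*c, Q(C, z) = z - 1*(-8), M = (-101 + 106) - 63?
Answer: 58/169 ≈ 0.34320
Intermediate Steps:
M = -58 (M = 5 - 63 = -58)
Q(C, z) = 8 + z (Q(C, z) = z + 8 = 8 + z)
T(x) = 4*x² (T(x) = (2*x)² = 4*x²)
p(c, b) = -58*c
p(Q(-8, -12), -219)/T(-13) = (-58*(8 - 12))/((4*(-13)²)) = (-58*(-4))/((4*169)) = 232/676 = 232*(1/676) = 58/169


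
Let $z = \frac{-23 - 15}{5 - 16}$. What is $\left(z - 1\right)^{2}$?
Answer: $\frac{729}{121} \approx 6.0248$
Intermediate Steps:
$z = \frac{38}{11}$ ($z = - \frac{38}{-11} = \left(-38\right) \left(- \frac{1}{11}\right) = \frac{38}{11} \approx 3.4545$)
$\left(z - 1\right)^{2} = \left(\frac{38}{11} - 1\right)^{2} = \left(\frac{27}{11}\right)^{2} = \frac{729}{121}$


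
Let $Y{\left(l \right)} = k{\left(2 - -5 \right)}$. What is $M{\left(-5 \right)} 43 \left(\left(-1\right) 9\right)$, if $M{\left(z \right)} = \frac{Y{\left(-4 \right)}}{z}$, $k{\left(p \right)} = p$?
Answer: $\frac{2709}{5} \approx 541.8$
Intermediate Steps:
$Y{\left(l \right)} = 7$ ($Y{\left(l \right)} = 2 - -5 = 2 + 5 = 7$)
$M{\left(z \right)} = \frac{7}{z}$
$M{\left(-5 \right)} 43 \left(\left(-1\right) 9\right) = \frac{7}{-5} \cdot 43 \left(\left(-1\right) 9\right) = 7 \left(- \frac{1}{5}\right) 43 \left(-9\right) = \left(- \frac{7}{5}\right) 43 \left(-9\right) = \left(- \frac{301}{5}\right) \left(-9\right) = \frac{2709}{5}$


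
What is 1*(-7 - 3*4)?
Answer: -19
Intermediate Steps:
1*(-7 - 3*4) = 1*(-7 - 12) = 1*(-19) = -19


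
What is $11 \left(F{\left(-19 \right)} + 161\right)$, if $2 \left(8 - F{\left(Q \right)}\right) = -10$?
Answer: $1914$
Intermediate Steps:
$F{\left(Q \right)} = 13$ ($F{\left(Q \right)} = 8 - -5 = 8 + 5 = 13$)
$11 \left(F{\left(-19 \right)} + 161\right) = 11 \left(13 + 161\right) = 11 \cdot 174 = 1914$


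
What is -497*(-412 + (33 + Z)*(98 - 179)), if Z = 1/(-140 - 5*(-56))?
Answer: 30670651/20 ≈ 1.5335e+6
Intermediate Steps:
Z = 1/140 (Z = 1/(-140 + 280) = 1/140 ≈ 0.0071429)
-497*(-412 + (33 + Z)*(98 - 179)) = -497*(-412 + (33 + 1/140)*(98 - 179)) = -497*(-412 + (4621/140)*(-81)) = -497*(-412 - 374301/140) = -497*(-431981/140) = 30670651/20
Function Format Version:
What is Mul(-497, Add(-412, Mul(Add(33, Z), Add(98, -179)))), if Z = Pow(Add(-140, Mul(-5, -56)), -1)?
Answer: Rational(30670651, 20) ≈ 1.5335e+6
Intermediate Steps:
Z = Rational(1, 140) (Z = Pow(Add(-140, 280), -1) = Pow(140, -1) = Rational(1, 140) ≈ 0.0071429)
Mul(-497, Add(-412, Mul(Add(33, Z), Add(98, -179)))) = Mul(-497, Add(-412, Mul(Add(33, Rational(1, 140)), Add(98, -179)))) = Mul(-497, Add(-412, Mul(Rational(4621, 140), -81))) = Mul(-497, Add(-412, Rational(-374301, 140))) = Mul(-497, Rational(-431981, 140)) = Rational(30670651, 20)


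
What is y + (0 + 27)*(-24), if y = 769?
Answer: 121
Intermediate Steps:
y + (0 + 27)*(-24) = 769 + (0 + 27)*(-24) = 769 + 27*(-24) = 769 - 648 = 121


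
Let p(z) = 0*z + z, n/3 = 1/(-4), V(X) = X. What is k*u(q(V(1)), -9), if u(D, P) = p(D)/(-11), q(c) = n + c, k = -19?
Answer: 19/44 ≈ 0.43182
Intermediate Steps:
n = -¾ (n = 3/(-4) = 3*(-¼) = -¾ ≈ -0.75000)
q(c) = -¾ + c
p(z) = z (p(z) = 0 + z = z)
u(D, P) = -D/11 (u(D, P) = D/(-11) = D*(-1/11) = -D/11)
k*u(q(V(1)), -9) = -(-19)*(-¾ + 1)/11 = -(-19)/(11*4) = -19*(-1/44) = 19/44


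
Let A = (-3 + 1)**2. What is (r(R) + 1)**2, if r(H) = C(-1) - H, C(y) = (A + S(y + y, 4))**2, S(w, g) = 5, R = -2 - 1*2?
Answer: 7396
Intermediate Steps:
R = -4 (R = -2 - 2 = -4)
A = 4 (A = (-2)**2 = 4)
C(y) = 81 (C(y) = (4 + 5)**2 = 9**2 = 81)
r(H) = 81 - H
(r(R) + 1)**2 = ((81 - 1*(-4)) + 1)**2 = ((81 + 4) + 1)**2 = (85 + 1)**2 = 86**2 = 7396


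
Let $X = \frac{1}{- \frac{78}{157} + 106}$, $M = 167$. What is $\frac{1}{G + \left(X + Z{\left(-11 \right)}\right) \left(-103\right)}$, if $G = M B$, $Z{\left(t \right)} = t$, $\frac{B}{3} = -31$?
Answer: $- \frac{16564}{238504643} \approx -6.9449 \cdot 10^{-5}$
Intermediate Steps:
$B = -93$ ($B = 3 \left(-31\right) = -93$)
$X = \frac{157}{16564}$ ($X = \frac{1}{\left(-78\right) \frac{1}{157} + 106} = \frac{1}{- \frac{78}{157} + 106} = \frac{1}{\frac{16564}{157}} = \frac{157}{16564} \approx 0.0094784$)
$G = -15531$ ($G = 167 \left(-93\right) = -15531$)
$\frac{1}{G + \left(X + Z{\left(-11 \right)}\right) \left(-103\right)} = \frac{1}{-15531 + \left(\frac{157}{16564} - 11\right) \left(-103\right)} = \frac{1}{-15531 - - \frac{18750841}{16564}} = \frac{1}{-15531 + \frac{18750841}{16564}} = \frac{1}{- \frac{238504643}{16564}} = - \frac{16564}{238504643}$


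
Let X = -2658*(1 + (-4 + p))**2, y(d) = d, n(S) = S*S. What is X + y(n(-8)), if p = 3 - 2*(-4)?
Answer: -170048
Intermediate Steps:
n(S) = S**2
p = 11 (p = 3 + 8 = 11)
X = -170112 (X = -2658*(1 + (-4 + 11))**2 = -2658*(1 + 7)**2 = -2658*8**2 = -2658*64 = -170112)
X + y(n(-8)) = -170112 + (-8)**2 = -170112 + 64 = -170048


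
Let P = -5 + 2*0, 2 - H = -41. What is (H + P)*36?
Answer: 1368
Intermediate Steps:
H = 43 (H = 2 - 1*(-41) = 2 + 41 = 43)
P = -5 (P = -5 + 0 = -5)
(H + P)*36 = (43 - 5)*36 = 38*36 = 1368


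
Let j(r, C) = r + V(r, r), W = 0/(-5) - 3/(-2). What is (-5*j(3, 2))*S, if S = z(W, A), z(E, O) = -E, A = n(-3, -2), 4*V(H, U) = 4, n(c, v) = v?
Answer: 30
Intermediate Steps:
V(H, U) = 1 (V(H, U) = (1/4)*4 = 1)
W = 3/2 (W = 0*(-1/5) - 3*(-1/2) = 0 + 3/2 = 3/2 ≈ 1.5000)
A = -2
j(r, C) = 1 + r (j(r, C) = r + 1 = 1 + r)
S = -3/2 (S = -1*3/2 = -3/2 ≈ -1.5000)
(-5*j(3, 2))*S = -5*(1 + 3)*(-3/2) = -5*4*(-3/2) = -20*(-3/2) = 30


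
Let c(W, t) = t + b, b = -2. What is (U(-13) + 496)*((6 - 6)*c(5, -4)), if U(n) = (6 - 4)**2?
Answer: 0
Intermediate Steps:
c(W, t) = -2 + t (c(W, t) = t - 2 = -2 + t)
U(n) = 4 (U(n) = 2**2 = 4)
(U(-13) + 496)*((6 - 6)*c(5, -4)) = (4 + 496)*((6 - 6)*(-2 - 4)) = 500*(0*(-6)) = 500*0 = 0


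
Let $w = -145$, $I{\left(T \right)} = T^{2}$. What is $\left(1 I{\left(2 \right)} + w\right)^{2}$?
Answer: $19881$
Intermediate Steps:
$\left(1 I{\left(2 \right)} + w\right)^{2} = \left(1 \cdot 2^{2} - 145\right)^{2} = \left(1 \cdot 4 - 145\right)^{2} = \left(4 - 145\right)^{2} = \left(-141\right)^{2} = 19881$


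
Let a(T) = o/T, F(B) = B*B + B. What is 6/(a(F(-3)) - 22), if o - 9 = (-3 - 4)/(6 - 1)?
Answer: -90/311 ≈ -0.28939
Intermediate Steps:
F(B) = B + B² (F(B) = B² + B = B + B²)
o = 38/5 (o = 9 + (-3 - 4)/(6 - 1) = 9 - 7/5 = 38/5 ≈ 7.6000)
a(T) = 38/(5*T)
6/(a(F(-3)) - 22) = 6/(38/(5*((-3*(1 - 3)))) - 22) = 6/(38/(5*((-3*(-2)))) - 22) = 6/((38/5)/6 - 22) = 6/((38/5)*(⅙) - 22) = 6/(19/15 - 22) = 6/(-311/15) = -15/311*6 = -90/311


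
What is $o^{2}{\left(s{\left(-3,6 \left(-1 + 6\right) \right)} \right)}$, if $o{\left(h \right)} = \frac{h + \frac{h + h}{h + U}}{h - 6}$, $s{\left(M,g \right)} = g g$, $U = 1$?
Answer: $\frac{18346702500}{18022794001} \approx 1.018$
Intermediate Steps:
$s{\left(M,g \right)} = g^{2}$
$o{\left(h \right)} = \frac{h + \frac{2 h}{1 + h}}{-6 + h}$ ($o{\left(h \right)} = \frac{h + \frac{h + h}{h + 1}}{h - 6} = \frac{h + \frac{2 h}{1 + h}}{-6 + h}$)
$o^{2}{\left(s{\left(-3,6 \left(-1 + 6\right) \right)} \right)} = \left(\frac{\left(6 \left(-1 + 6\right)\right)^{2} \left(3 + \left(6 \left(-1 + 6\right)\right)^{2}\right)}{-6 + \left(\left(6 \left(-1 + 6\right)\right)^{2}\right)^{2} - 5 \left(6 \left(-1 + 6\right)\right)^{2}}\right)^{2} = \left(\frac{\left(6 \cdot 5\right)^{2} \left(3 + \left(6 \cdot 5\right)^{2}\right)}{-6 + \left(\left(6 \cdot 5\right)^{2}\right)^{2} - 5 \left(6 \cdot 5\right)^{2}}\right)^{2} = \left(\frac{30^{2} \left(3 + 30^{2}\right)}{-6 + \left(30^{2}\right)^{2} - 5 \cdot 30^{2}}\right)^{2} = \left(\frac{900 \left(3 + 900\right)}{-6 + 900^{2} - 4500}\right)^{2} = \left(900 \frac{1}{-6 + 810000 - 4500} \cdot 903\right)^{2} = \left(900 \cdot \frac{1}{805494} \cdot 903\right)^{2} = \left(\frac{135450}{134249}\right)^{2} = \frac{18346702500}{18022794001}$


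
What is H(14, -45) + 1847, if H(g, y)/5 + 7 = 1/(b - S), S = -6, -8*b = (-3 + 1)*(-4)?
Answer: 1813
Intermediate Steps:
b = -1 (b = -(-3 + 1)*(-4)/8 = -(-1)*(-4)/4 = -⅛*8 = -1)
H(g, y) = -34 (H(g, y) = -35 + 5/(-1 - 1*(-6)) = -35 + 5/(-1 + 6) = -35 + 5/5 = -35 + 5*(⅕) = -35 + 1 = -34)
H(14, -45) + 1847 = -34 + 1847 = 1813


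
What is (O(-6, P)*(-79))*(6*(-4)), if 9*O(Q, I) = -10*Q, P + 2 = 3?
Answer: 12640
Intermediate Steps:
P = 1 (P = -2 + 3 = 1)
O(Q, I) = -10*Q/9 (O(Q, I) = (-10*Q)/9 = -10*Q/9)
(O(-6, P)*(-79))*(6*(-4)) = (-10/9*(-6)*(-79))*(6*(-4)) = ((20/3)*(-79))*(-24) = -1580/3*(-24) = 12640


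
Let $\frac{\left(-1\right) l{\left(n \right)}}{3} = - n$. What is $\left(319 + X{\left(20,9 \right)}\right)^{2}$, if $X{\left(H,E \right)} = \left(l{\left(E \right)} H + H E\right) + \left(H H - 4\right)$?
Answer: $2059225$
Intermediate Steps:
$l{\left(n \right)} = 3 n$ ($l{\left(n \right)} = - 3 \left(- n\right) = 3 n$)
$X{\left(H,E \right)} = -4 + H^{2} + 4 E H$ ($X{\left(H,E \right)} = \left(3 E H + H E\right) + \left(H H - 4\right) = \left(3 E H + E H\right) + \left(H^{2} - 4\right) = 4 E H + \left(-4 + H^{2}\right) = -4 + H^{2} + 4 E H$)
$\left(319 + X{\left(20,9 \right)}\right)^{2} = \left(319 + \left(-4 + 20^{2} + 4 \cdot 9 \cdot 20\right)\right)^{2} = \left(319 + \left(-4 + 400 + 720\right)\right)^{2} = \left(319 + 1116\right)^{2} = 1435^{2} = 2059225$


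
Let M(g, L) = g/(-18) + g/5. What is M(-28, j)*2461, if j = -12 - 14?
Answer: -447902/45 ≈ -9953.4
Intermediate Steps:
j = -26
M(g, L) = 13*g/90 (M(g, L) = g*(-1/18) + g*(1/5) = -g/18 + g/5 = 13*g/90)
M(-28, j)*2461 = ((13/90)*(-28))*2461 = -182/45*2461 = -447902/45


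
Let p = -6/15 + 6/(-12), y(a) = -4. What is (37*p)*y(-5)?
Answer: 666/5 ≈ 133.20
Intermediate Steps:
p = -9/10 (p = -6*1/15 + 6*(-1/12) = -⅖ - ½ = -9/10 ≈ -0.90000)
(37*p)*y(-5) = (37*(-9/10))*(-4) = -333/10*(-4) = 666/5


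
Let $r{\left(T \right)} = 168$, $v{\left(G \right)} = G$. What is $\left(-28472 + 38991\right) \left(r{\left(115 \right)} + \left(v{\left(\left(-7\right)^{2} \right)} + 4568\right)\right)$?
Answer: $50333415$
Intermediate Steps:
$\left(-28472 + 38991\right) \left(r{\left(115 \right)} + \left(v{\left(\left(-7\right)^{2} \right)} + 4568\right)\right) = \left(-28472 + 38991\right) \left(168 + \left(\left(-7\right)^{2} + 4568\right)\right) = 10519 \left(168 + \left(49 + 4568\right)\right) = 10519 \left(168 + 4617\right) = 10519 \cdot 4785 = 50333415$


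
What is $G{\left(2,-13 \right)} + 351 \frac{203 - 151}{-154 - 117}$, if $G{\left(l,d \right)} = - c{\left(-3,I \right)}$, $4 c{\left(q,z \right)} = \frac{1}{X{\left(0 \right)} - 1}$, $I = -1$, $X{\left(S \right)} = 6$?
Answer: $- \frac{365311}{5420} \approx -67.401$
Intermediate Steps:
$c{\left(q,z \right)} = \frac{1}{20}$ ($c{\left(q,z \right)} = \frac{1}{4 \left(6 - 1\right)} = \frac{1}{4 \cdot 5} = \frac{1}{4} \cdot \frac{1}{5} = \frac{1}{20}$)
$G{\left(l,d \right)} = - \frac{1}{20}$ ($G{\left(l,d \right)} = \left(-1\right) \frac{1}{20} = - \frac{1}{20}$)
$G{\left(2,-13 \right)} + 351 \frac{203 - 151}{-154 - 117} = - \frac{1}{20} + 351 \frac{203 - 151}{-154 - 117} = - \frac{1}{20} + 351 \frac{52}{-271} = - \frac{1}{20} + 351 \cdot 52 \left(- \frac{1}{271}\right) = - \frac{1}{20} + 351 \left(- \frac{52}{271}\right) = - \frac{1}{20} - \frac{18252}{271} = - \frac{365311}{5420}$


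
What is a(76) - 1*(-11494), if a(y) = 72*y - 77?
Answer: 16889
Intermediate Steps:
a(y) = -77 + 72*y
a(76) - 1*(-11494) = (-77 + 72*76) - 1*(-11494) = (-77 + 5472) + 11494 = 5395 + 11494 = 16889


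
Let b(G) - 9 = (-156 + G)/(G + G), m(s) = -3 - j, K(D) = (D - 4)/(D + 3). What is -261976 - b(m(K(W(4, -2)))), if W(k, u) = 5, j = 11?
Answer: -3667875/14 ≈ -2.6199e+5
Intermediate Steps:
K(D) = (-4 + D)/(3 + D)
m(s) = -14 (m(s) = -3 - 1*11 = -3 - 11 = -14)
b(G) = 9 + (-156 + G)/(2*G) (b(G) = 9 + (-156 + G)/(G + G) = 9 + (-156 + G)/((2*G)) = 9 + (-156 + G)*(1/(2*G)) = 9 + (-156 + G)/(2*G))
-261976 - b(m(K(W(4, -2)))) = -261976 - (19/2 - 78/(-14)) = -261976 - (19/2 - 78*(-1/14)) = -261976 - (19/2 + 39/7) = -261976 - 1*211/14 = -261976 - 211/14 = -3667875/14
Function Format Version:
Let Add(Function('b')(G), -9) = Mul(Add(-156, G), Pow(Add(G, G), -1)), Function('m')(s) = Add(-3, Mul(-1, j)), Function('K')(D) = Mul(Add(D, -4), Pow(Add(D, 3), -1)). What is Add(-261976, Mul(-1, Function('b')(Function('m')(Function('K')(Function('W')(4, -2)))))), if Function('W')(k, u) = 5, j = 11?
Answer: Rational(-3667875, 14) ≈ -2.6199e+5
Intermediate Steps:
Function('K')(D) = Mul(Pow(Add(3, D), -1), Add(-4, D)) (Function('K')(D) = Mul(Add(-4, D), Pow(Add(3, D), -1)) = Mul(Pow(Add(3, D), -1), Add(-4, D)))
Function('m')(s) = -14 (Function('m')(s) = Add(-3, Mul(-1, 11)) = Add(-3, -11) = -14)
Function('b')(G) = Add(9, Mul(Rational(1, 2), Pow(G, -1), Add(-156, G))) (Function('b')(G) = Add(9, Mul(Add(-156, G), Pow(Add(G, G), -1))) = Add(9, Mul(Add(-156, G), Pow(Mul(2, G), -1))) = Add(9, Mul(Add(-156, G), Mul(Rational(1, 2), Pow(G, -1)))) = Add(9, Mul(Rational(1, 2), Pow(G, -1), Add(-156, G))))
Add(-261976, Mul(-1, Function('b')(Function('m')(Function('K')(Function('W')(4, -2)))))) = Add(-261976, Mul(-1, Add(Rational(19, 2), Mul(-78, Pow(-14, -1))))) = Add(-261976, Mul(-1, Add(Rational(19, 2), Mul(-78, Rational(-1, 14))))) = Add(-261976, Mul(-1, Add(Rational(19, 2), Rational(39, 7)))) = Add(-261976, Mul(-1, Rational(211, 14))) = Add(-261976, Rational(-211, 14)) = Rational(-3667875, 14)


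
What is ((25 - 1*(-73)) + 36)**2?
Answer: 17956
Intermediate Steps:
((25 - 1*(-73)) + 36)**2 = ((25 + 73) + 36)**2 = (98 + 36)**2 = 134**2 = 17956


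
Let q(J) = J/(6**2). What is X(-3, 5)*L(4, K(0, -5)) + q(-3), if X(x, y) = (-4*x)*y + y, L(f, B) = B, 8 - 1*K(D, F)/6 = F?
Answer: 60839/12 ≈ 5069.9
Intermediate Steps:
K(D, F) = 48 - 6*F
q(J) = J/36
X(x, y) = y - 4*x*y (X(x, y) = -4*x*y + y = y - 4*x*y)
X(-3, 5)*L(4, K(0, -5)) + q(-3) = (5*(1 - 4*(-3)))*(48 - 6*(-5)) + (1/36)*(-3) = (5*(1 + 12))*(48 + 30) - 1/12 = (5*13)*78 - 1/12 = 65*78 - 1/12 = 5070 - 1/12 = 60839/12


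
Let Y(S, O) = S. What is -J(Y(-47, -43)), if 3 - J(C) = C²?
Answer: 2206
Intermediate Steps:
J(C) = 3 - C²
-J(Y(-47, -43)) = -(3 - 1*(-47)²) = -(3 - 1*2209) = -(3 - 2209) = -1*(-2206) = 2206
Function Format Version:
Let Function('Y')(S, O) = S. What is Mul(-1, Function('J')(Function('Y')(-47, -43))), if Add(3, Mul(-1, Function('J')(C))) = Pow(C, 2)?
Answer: 2206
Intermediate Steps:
Function('J')(C) = Add(3, Mul(-1, Pow(C, 2)))
Mul(-1, Function('J')(Function('Y')(-47, -43))) = Mul(-1, Add(3, Mul(-1, Pow(-47, 2)))) = Mul(-1, Add(3, Mul(-1, 2209))) = Mul(-1, Add(3, -2209)) = Mul(-1, -2206) = 2206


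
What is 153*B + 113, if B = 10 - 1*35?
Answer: -3712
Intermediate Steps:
B = -25 (B = 10 - 35 = -25)
153*B + 113 = 153*(-25) + 113 = -3825 + 113 = -3712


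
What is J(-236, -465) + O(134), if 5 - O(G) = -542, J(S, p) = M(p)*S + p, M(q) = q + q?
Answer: 219562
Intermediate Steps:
M(q) = 2*q
J(S, p) = p + 2*S*p (J(S, p) = (2*p)*S + p = 2*S*p + p = p + 2*S*p)
O(G) = 547 (O(G) = 5 - 1*(-542) = 5 + 542 = 547)
J(-236, -465) + O(134) = -465*(1 + 2*(-236)) + 547 = -465*(1 - 472) + 547 = -465*(-471) + 547 = 219015 + 547 = 219562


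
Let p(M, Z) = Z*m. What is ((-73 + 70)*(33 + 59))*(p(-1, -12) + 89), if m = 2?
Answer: -17940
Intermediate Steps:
p(M, Z) = 2*Z (p(M, Z) = Z*2 = 2*Z)
((-73 + 70)*(33 + 59))*(p(-1, -12) + 89) = ((-73 + 70)*(33 + 59))*(2*(-12) + 89) = (-3*92)*(-24 + 89) = -276*65 = -17940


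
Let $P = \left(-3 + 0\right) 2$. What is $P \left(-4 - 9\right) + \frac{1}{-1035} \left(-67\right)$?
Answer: $\frac{80797}{1035} \approx 78.065$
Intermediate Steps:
$P = -6$ ($P = \left(-3\right) 2 = -6$)
$P \left(-4 - 9\right) + \frac{1}{-1035} \left(-67\right) = - 6 \left(-4 - 9\right) + \frac{1}{-1035} \left(-67\right) = \left(-6\right) \left(-13\right) - - \frac{67}{1035} = 78 + \frac{67}{1035} = \frac{80797}{1035}$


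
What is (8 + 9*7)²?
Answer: 5041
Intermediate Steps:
(8 + 9*7)² = (8 + 63)² = 71² = 5041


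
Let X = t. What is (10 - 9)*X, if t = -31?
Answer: -31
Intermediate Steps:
X = -31
(10 - 9)*X = (10 - 9)*(-31) = 1*(-31) = -31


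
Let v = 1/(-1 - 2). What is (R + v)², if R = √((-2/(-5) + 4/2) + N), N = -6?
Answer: (5 - 9*I*√10)²/225 ≈ -3.4889 - 1.2649*I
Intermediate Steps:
v = -⅓ (v = 1/(-3) = -⅓ ≈ -0.33333)
R = 3*I*√10/5 (R = √((-2/(-5) + 4/2) - 6) = √((-2*(-⅕) + 4*(½)) - 6) = √((⅖ + 2) - 6) = √(12/5 - 6) = √(-18/5) = 3*I*√10/5 ≈ 1.8974*I)
(R + v)² = (3*I*√10/5 - ⅓)² = (-⅓ + 3*I*√10/5)²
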